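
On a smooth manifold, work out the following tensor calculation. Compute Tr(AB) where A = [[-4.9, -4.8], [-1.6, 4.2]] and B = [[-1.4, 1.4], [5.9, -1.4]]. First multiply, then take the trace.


Tr(AB) = sum_i (AB)_{ii} where (AB)_{ii} = sum_k A_{ik} B_{ki}.
(AB)_{11} = -4.9*-1.4 + -4.8*5.9 = -21.46
(AB)_{22} = -1.6*1.4 + 4.2*-1.4 = -8.12
Tr(AB) = -21.46 + -8.12 = -29.58

-29.58


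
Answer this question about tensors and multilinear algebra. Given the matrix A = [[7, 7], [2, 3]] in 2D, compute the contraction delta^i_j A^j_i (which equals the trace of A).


The contraction (trace) of a rank-2 tensor is the sum of its diagonal elements.
Diagonal entries: A[1,1] = 7, A[2,2] = 3
Tr(A) = 7 + 3 = 10

10


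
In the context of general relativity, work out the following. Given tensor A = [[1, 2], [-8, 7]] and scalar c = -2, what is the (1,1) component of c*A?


Scalar multiplication: (cA)_{ij} = c * A_{ij}.
c = -2
A_{11} = 1
(cA)_{11} = -2 * 1 = -2

-2


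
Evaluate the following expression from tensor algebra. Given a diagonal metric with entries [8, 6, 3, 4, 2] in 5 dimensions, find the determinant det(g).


For a diagonal metric, the determinant is the product of diagonal entries.
Diagonal entries: 8, 6, 3, 4, 2
det(g) = 8 * 6 * 3 * 4 * 2 = 1152

1152


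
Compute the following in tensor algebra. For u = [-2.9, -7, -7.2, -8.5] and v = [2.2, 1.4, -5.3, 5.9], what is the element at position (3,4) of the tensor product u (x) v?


The outer product entry T_{ij} = u_i * v_j.
We need i=3, j=4.
u_3 = -7.2, v_4 = 5.9
T_{3,4} = -7.2 * 5.9 = -42.48

-42.48


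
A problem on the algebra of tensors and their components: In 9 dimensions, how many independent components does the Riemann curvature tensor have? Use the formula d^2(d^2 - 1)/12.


The Riemann tensor in d dimensions has d^2(d^2 - 1)/12 independent components.
d = 9, so d^2 = 81
d^2 - 1 = 80
d^2(d^2 - 1) = 81 * 80 = 6480
Divide by 12: 6480 / 12 = 540

540


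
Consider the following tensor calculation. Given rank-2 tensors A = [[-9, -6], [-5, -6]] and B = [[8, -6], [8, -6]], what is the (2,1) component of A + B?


Tensor addition is component-wise: (A + B)_{ij} = A_{ij} + B_{ij}.
A_{21} = -5
B_{21} = 8
(A + B)_{21} = -5 + 8 = 3

3


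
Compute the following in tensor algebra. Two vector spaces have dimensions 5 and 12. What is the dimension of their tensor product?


The dimension of a tensor product is the product of dimensions.
dim(V) = 5, dim(W) = 12
dim(V (x) W) = 5 * 12 = 60

60


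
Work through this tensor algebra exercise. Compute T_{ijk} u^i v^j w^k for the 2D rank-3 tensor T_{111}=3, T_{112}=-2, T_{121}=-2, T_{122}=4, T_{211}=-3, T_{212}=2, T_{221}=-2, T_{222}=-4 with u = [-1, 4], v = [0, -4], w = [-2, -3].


S = sum over i,j,k of T_{ijk} u_i v_j w_k. Expanding all 8 terms:
T_{111}*u_1*v_1*w_1 = 3*-1*0*-2 = 0  (running total: 0)
T_{112}*u_1*v_1*w_2 = -2*-1*0*-3 = 0  (running total: 0)
T_{121}*u_1*v_2*w_1 = -2*-1*-4*-2 = 16  (running total: 16)
T_{122}*u_1*v_2*w_2 = 4*-1*-4*-3 = -48  (running total: -32)
T_{211}*u_2*v_1*w_1 = -3*4*0*-2 = 0  (running total: -32)
T_{212}*u_2*v_1*w_2 = 2*4*0*-3 = 0  (running total: -32)
T_{221}*u_2*v_2*w_1 = -2*4*-4*-2 = -64  (running total: -96)
T_{222}*u_2*v_2*w_2 = -4*4*-4*-3 = -192  (running total: -288)
S = -288

-288


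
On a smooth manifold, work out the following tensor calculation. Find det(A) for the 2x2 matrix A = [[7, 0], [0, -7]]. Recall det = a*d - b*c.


For a 2x2 matrix [[a, b], [c, d]], det = a*d - b*c.
a = 7, b = 0, c = 0, d = -7
a*d = 7 * -7 = -49
b*c = 0 * 0 = 0
det = -49 - 0 = -49

-49


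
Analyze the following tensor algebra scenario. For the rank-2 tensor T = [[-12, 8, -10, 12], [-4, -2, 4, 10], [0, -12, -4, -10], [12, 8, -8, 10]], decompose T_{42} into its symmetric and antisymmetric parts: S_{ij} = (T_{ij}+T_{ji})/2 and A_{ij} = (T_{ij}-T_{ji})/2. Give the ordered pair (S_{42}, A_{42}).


T_{42} = 8
T_{24} = 10
S_{42} = (8 + 10)/2 = 18/2 = 9
A_{42} = (8 - 10)/2 = -2/2 = -1
Check: S + A = 9 + -1 = 8 = T_{42}.

(9, -1)


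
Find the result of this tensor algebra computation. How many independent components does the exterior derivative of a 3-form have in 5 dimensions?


The exterior derivative of a p-form is a (p+1)-form.
Its number of independent components is C(n, p+1).
n = 5, p+1 = 4
C(5, 4) = 5

5


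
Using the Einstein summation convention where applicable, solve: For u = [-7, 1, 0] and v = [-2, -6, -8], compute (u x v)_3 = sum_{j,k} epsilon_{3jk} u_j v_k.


(u x v)_3 = sum_{j,k} epsilon_{3jk} u_j v_k. Only permutations of (1,2,3) contribute; the two non-zero terms are:
eps_{312} u_1 v_2 = 1 * -7 * -6 = 42
eps_{321} u_2 v_1 = -1 * 1 * -2 = 2
(u x v)_3 = 44

44


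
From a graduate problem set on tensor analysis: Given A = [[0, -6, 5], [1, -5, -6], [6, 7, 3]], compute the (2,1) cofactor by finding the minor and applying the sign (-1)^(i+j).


To find cofactor C_{21}, delete row 2 and column 1.
The resulting 2x2 submatrix is: [[-6, 5], [7, 3]]
Minor M_{21} = -6*3 - 5*7
  = -18 - 35 = -53
Sign = (-1)^(2+1) = (-1)^3 = -1
Cofactor C_{21} = -1 * -53 = 53

53


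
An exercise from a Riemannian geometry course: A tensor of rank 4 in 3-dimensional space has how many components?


The number of components of a rank-r tensor in d dimensions is d^r.
Here d = 3 and r = 4.
3^4 = 81

81


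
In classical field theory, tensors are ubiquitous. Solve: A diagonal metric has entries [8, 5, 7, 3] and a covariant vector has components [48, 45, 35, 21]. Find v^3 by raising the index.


To raise an index with a diagonal metric: v^i = v_i / g_{ii}.
For index 3: v_3 = 35, g_{33} = 7
v^3 = 35 / 7 = 5

5


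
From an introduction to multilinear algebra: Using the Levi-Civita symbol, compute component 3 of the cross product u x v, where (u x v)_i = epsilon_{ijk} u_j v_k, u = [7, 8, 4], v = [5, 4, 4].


(u x v)_3 = sum_{j,k} epsilon_{3jk} u_j v_k. Only permutations of (1,2,3) contribute; the two non-zero terms are:
eps_{312} u_1 v_2 = 1 * 7 * 4 = 28
eps_{321} u_2 v_1 = -1 * 8 * 5 = -40
(u x v)_3 = -12

-12


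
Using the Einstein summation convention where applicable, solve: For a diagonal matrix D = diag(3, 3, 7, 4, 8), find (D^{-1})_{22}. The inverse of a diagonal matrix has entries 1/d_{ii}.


For a diagonal matrix, the inverse has entries (D^{-1})_{ii} = 1/d_{ii}.
The diagonal entries are: d_{11} = 3, d_{22} = 3, d_{33} = 7, d_{44} = 4, d_{55} = 8
We need (D^{-1})_{22} = 1/d_{22} = 1/3 = 1/3

1/3


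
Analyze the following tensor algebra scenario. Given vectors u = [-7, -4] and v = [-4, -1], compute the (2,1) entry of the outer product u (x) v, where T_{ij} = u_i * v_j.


The outer product entry T_{ij} = u_i * v_j.
We need i=2, j=1.
u_2 = -4, v_1 = -4
T_{2,1} = -4 * -4 = 16

16


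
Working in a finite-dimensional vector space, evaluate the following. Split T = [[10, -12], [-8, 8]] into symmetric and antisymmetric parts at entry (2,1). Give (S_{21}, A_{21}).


T_{21} = -8
T_{12} = -12
S_{21} = (-8 + -12)/2 = -20/2 = -10
A_{21} = (-8 - -12)/2 = 4/2 = 2
Check: S + A = -10 + 2 = -8 = T_{21}.

(-10, 2)


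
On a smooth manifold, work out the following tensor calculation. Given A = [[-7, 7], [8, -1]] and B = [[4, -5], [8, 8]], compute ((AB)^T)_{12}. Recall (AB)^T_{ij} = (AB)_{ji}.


(AB)^T_{ij} = (AB)_{ji} = sum_k A_{jk} B_{ki}.
For i=1, j=2 we need (AB)_{21}:
A_{21} * B_{11} = 8 * 4 = 32
A_{22} * B_{21} = -1 * 8 = -8
Sum = 32 + -8 = 24

24


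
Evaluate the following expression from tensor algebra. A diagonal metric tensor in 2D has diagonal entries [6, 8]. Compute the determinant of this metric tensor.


For a diagonal metric, the determinant is the product of diagonal entries.
Diagonal entries: 6, 8
det(g) = 6 * 8 = 48

48


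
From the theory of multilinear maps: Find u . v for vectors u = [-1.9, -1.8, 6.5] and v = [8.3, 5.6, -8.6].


The inner product u . v = sum of u_i * v_i.
Term-by-term: -1.9 * 8.3, -1.8 * 5.6, 6.5 * -8.6
Products: -15.77, -10.08, -55.9
Sum = -15.77 + -10.08 + -55.9 = -81.75

-81.75


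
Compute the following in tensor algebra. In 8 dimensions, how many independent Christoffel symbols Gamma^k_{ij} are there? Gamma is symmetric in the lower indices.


Christoffel symbols Gamma^k_{ij} are symmetric in i,j, so there are d * d(d+1)/2 independent symbols.
d = 8
d(d+1)/2 = 8 * 9 / 2 = 36
Total = 8 * 36 = 288

288


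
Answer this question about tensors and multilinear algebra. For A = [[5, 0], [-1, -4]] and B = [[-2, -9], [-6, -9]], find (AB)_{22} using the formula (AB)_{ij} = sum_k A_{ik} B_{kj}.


(AB)_{ij} = sum_k A_{ik} B_{kj}.
For i=2, j=2:
A_{21} * B_{12} = -1 * -9 = 9
A_{22} * B_{22} = -4 * -9 = 36
Sum = 9 + 36 = 45

45


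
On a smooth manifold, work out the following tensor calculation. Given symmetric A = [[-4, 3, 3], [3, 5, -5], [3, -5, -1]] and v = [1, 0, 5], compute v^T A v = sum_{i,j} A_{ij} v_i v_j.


First compute Av:
(Av)_1 = -4*1 + 3*0 + 3*5 = 11
(Av)_2 = 3*1 + 5*0 + -5*5 = -22
(Av)_3 = 3*1 + -5*0 + -1*5 = -2
Av = [11, -22, -2]
Then v^T (Av) = 1*11 + 0*-22 + 5*-2
= 11 + 0 + -10 = 1

1


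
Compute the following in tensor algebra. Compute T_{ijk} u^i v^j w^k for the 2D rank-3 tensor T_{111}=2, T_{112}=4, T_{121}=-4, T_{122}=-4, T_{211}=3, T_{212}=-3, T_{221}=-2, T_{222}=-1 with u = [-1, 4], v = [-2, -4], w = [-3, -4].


S = sum over i,j,k of T_{ijk} u_i v_j w_k. Expanding all 8 terms:
T_{111}*u_1*v_1*w_1 = 2*-1*-2*-3 = -12  (running total: -12)
T_{112}*u_1*v_1*w_2 = 4*-1*-2*-4 = -32  (running total: -44)
T_{121}*u_1*v_2*w_1 = -4*-1*-4*-3 = 48  (running total: 4)
T_{122}*u_1*v_2*w_2 = -4*-1*-4*-4 = 64  (running total: 68)
T_{211}*u_2*v_1*w_1 = 3*4*-2*-3 = 72  (running total: 140)
T_{212}*u_2*v_1*w_2 = -3*4*-2*-4 = -96  (running total: 44)
T_{221}*u_2*v_2*w_1 = -2*4*-4*-3 = -96  (running total: -52)
T_{222}*u_2*v_2*w_2 = -1*4*-4*-4 = -64  (running total: -116)
S = -116

-116


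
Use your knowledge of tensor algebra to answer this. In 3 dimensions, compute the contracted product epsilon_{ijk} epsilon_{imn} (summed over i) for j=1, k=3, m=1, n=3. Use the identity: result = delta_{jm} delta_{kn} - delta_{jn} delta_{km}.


Using the identity: epsilon_{ijk} epsilon_{imn} = delta_{jm} delta_{kn} - delta_{jn} delta_{km}.
delta_{11} = 1
delta_{33} = 1
delta_{13} = 0
delta_{31} = 0
Result = 1 * 1 - 0 * 0 = 1 - 0 = 1

1


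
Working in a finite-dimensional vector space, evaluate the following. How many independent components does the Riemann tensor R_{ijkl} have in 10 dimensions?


The Riemann tensor in d dimensions has d^2(d^2 - 1)/12 independent components.
d = 10, so d^2 = 100
d^2 - 1 = 99
d^2(d^2 - 1) = 100 * 99 = 9900
Divide by 12: 9900 / 12 = 825

825


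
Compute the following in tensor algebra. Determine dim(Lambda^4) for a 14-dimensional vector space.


The dimension of the space of p-forms on an n-dimensional space is C(n, p).
n = 14, p = 4
C(14, 4) = 14! / (4! * 10!) = 1001

1001


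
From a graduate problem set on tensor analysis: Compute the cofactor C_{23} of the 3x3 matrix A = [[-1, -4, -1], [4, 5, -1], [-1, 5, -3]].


To find cofactor C_{23}, delete row 2 and column 3.
The resulting 2x2 submatrix is: [[-1, -4], [-1, 5]]
Minor M_{23} = -1*5 - -4*-1
  = -5 - 4 = -9
Sign = (-1)^(2+3) = (-1)^5 = -1
Cofactor C_{23} = -1 * -9 = 9

9


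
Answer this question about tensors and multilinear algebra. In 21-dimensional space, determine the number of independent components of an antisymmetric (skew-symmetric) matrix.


An antisymmetric rank-2 tensor satisfies A_{ij} = -A_{ji}, so diagonal entries are zero.
The independent components are the upper-triangular entries: C(n, 2) = n(n-1)/2.
n = 21
C(21, 2) = 21 * 20 / 2 = 420 / 2 = 210

210


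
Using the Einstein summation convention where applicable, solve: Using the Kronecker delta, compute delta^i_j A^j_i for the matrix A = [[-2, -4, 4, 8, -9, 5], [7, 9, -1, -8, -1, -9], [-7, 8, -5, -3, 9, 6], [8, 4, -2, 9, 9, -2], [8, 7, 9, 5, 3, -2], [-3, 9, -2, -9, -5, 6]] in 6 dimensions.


The contraction (trace) of a rank-2 tensor is the sum of its diagonal elements.
Diagonal entries: A[1,1] = -2, A[2,2] = 9, A[3,3] = -5, A[4,4] = 9, A[5,5] = 3, A[6,6] = 6
Tr(A) = -2 + 9 + -5 + 9 + 3 + 6 = 20

20


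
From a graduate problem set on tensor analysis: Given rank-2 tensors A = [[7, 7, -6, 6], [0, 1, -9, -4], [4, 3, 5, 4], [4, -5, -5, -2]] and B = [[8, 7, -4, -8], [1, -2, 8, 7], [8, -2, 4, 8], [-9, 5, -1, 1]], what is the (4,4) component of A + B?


Tensor addition is component-wise: (A + B)_{ij} = A_{ij} + B_{ij}.
A_{44} = -2
B_{44} = 1
(A + B)_{44} = -2 + 1 = -1

-1


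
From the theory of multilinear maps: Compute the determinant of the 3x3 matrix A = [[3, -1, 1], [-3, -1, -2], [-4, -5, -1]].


Expanding along the first row, det(A) = a11*M_11 - a12*M_12 + a13*M_13, where M_1j is the (1,j) minor.
Minor M_11 = -1*-1 - -2*-5 = -9
Minor M_12 = -3*-1 - -2*-4 = -5
Minor M_13 = -3*-5 - -1*-4 = 11
det = 3*(-9) - -1*(-5) + 1*(11)
    = -27 - 5 + 11
    = -21

-21


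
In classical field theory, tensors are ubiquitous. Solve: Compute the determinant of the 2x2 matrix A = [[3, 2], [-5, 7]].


For a 2x2 matrix [[a, b], [c, d]], det = a*d - b*c.
a = 3, b = 2, c = -5, d = 7
a*d = 3 * 7 = 21
b*c = 2 * -5 = -10
det = 21 - -10 = 31

31


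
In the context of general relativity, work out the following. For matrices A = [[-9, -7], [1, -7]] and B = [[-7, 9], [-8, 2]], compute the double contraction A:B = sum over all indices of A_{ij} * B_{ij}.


A:B = sum over all i,j of A_{ij} * B_{ij}.
Row 1: -9*-7=63, -7*9=-63 => row sum = 0
Row 2: 1*-8=-8, -7*2=-14 => row sum = -22
Total = 0 + -22 = -22

-22


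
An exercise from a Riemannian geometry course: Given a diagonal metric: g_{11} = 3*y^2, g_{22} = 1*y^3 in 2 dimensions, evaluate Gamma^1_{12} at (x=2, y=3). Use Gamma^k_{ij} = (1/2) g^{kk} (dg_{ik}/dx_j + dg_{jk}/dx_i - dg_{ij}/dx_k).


For a diagonal metric, Gamma^k_{ij} = (1/2) g^{kk} (dg_{ik}/dx_j + dg_{jk}/dx_i - dg_{ij}/dx_k).
The metric is diagonal, so g_{ab} = 0 for a != b.
At the given point: g_{11} = 27, g_{22} = 27
g^{11} = 1/27
dg_{11}/dx_2 = dg_{11}/dx_2 = 18
dg_{21}/dx_1 = 0 (off-diagonal)
dg_{12}/dx_1 = 0 (off-diagonal)
Numerator = 18 + 0 - 0 = 18
Gamma^1_{12} = 18 / (2 * 27) = 1/3

1/3


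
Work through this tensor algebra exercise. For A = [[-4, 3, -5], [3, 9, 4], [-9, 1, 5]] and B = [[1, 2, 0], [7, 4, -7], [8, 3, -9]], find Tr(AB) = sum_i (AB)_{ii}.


Tr(AB) = sum_i (AB)_{ii} where (AB)_{ii} = sum_k A_{ik} B_{ki}.
(AB)_{11} = -4*1 + 3*7 + -5*8 = -23
(AB)_{22} = 3*2 + 9*4 + 4*3 = 54
(AB)_{33} = -9*0 + 1*-7 + 5*-9 = -52
Tr(AB) = -23 + 54 + -52 = -21

-21


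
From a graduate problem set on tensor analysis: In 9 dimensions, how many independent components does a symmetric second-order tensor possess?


A symmetric rank-2 tensor in d dimensions has d(d+1)/2 independent components.
d = 9
d(d+1)/2 = 9 * 10 / 2 = 90 / 2 = 45

45


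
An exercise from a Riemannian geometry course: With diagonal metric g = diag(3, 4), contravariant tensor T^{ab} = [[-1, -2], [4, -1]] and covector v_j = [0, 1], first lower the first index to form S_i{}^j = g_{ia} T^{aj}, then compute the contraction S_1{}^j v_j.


Step 1: lower the first index. For a diagonal metric, g_{ia} T^{aj} = g_{ii} T^{ij} (no sum on i).
g_{11} = 3
S_1{}^1 = 3 * T^{11} = 3 * -1 = -3
S_1{}^2 = 3 * T^{12} = 3 * -2 = -6
Step 2: contract S_1{}^j with v_j.
S_1{}^1 * v_1 = -3 * 0 = 0
S_1{}^2 * v_2 = -6 * 1 = -6
Result = 0 + -6 = -6

-6


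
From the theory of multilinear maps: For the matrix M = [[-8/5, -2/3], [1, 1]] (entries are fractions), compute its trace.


The trace is the sum of diagonal entries.
Diagonal: M[1,1] = -8/5, M[2,2] = 1
Tr(M) = -8/5 + 1
Computing step by step:
After adding M[1,1]: -8/5
After adding M[2,2]: -3/5
Tr(M) = -3/5

-3/5


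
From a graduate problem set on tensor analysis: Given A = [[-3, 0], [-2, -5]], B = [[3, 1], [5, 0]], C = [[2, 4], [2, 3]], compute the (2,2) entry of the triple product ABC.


(ABC)_{22} = sum_m (AB)_{2m} C_{m2}. First compute row 2 of AB.
(AB)_{21} = -2*3 + -5*5 = -31
(AB)_{22} = -2*1 + -5*0 = -2
Now contract with column 2 of C:
(AB)_{21} * C_{12} = -31 * 4 = -124
(AB)_{22} * C_{22} = -2 * 3 = -6
(ABC)_{22} = -124 + -6 = -130

-130


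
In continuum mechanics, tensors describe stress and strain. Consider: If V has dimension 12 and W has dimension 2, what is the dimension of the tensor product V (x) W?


The dimension of a tensor product is the product of dimensions.
dim(V) = 12, dim(W) = 2
dim(V (x) W) = 12 * 2 = 24

24


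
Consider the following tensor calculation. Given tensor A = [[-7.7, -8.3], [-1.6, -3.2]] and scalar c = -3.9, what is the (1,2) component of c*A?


Scalar multiplication: (cA)_{ij} = c * A_{ij}.
c = -3.9
A_{12} = -8.3
(cA)_{12} = -3.9 * -8.3 = 32.37

32.37


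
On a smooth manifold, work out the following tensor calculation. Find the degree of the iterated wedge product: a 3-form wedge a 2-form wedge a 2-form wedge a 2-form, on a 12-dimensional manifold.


The degree of a wedge product is the sum of the degrees of the individual forms.
Degrees: 3, 2, 2, 2
Total degree = 3 + 2 + 2 + 2 = 9

9


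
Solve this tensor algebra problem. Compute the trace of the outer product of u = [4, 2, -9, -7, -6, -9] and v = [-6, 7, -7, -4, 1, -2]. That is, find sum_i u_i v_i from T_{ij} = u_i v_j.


The outer product gives T_{ij} = u_i v_j.
The trace (contraction) is Tr(T) = sum_i T_{ii} = sum_i u_i v_i.
Diagonal entries:
T_{11} = u_1 * v_1 = 4 * -6 = -24
T_{22} = u_2 * v_2 = 2 * 7 = 14
T_{33} = u_3 * v_3 = -9 * -7 = 63
T_{44} = u_4 * v_4 = -7 * -4 = 28
T_{55} = u_5 * v_5 = -6 * 1 = -6
T_{66} = u_6 * v_6 = -9 * -2 = 18
Tr(T) = -24 + 14 + 63 + 28 + -6 + 18 = 93

93


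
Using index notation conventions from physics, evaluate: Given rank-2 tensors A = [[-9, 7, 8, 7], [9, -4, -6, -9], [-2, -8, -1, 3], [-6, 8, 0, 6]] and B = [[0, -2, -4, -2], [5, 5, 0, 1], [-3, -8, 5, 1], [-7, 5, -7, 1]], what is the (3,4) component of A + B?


Tensor addition is component-wise: (A + B)_{ij} = A_{ij} + B_{ij}.
A_{34} = 3
B_{34} = 1
(A + B)_{34} = 3 + 1 = 4

4


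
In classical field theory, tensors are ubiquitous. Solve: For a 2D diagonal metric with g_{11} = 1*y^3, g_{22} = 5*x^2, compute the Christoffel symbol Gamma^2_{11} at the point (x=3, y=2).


For a diagonal metric, Gamma^k_{ij} = (1/2) g^{kk} (dg_{ik}/dx_j + dg_{jk}/dx_i - dg_{ij}/dx_k).
The metric is diagonal, so g_{ab} = 0 for a != b.
At the given point: g_{11} = 8, g_{22} = 45
g^{22} = 1/45
dg_{12}/dx_1 = 0 (off-diagonal)
dg_{12}/dx_1 = 0 (off-diagonal)
dg_{11}/dx_2 = dg_{11}/dx_2 = 12
Numerator = 0 + 0 - 12 = -12
Gamma^2_{11} = -12 / (2 * 45) = -2/15

-2/15


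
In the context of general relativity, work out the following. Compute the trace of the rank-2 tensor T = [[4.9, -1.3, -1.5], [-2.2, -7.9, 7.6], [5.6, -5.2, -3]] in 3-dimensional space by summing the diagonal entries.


The contraction (trace) of a rank-2 tensor is the sum of its diagonal elements.
Diagonal entries: A[1,1] = 4.9, A[2,2] = -7.9, A[3,3] = -3
Tr(A) = 4.9 + -7.9 + -3 = -6

-6


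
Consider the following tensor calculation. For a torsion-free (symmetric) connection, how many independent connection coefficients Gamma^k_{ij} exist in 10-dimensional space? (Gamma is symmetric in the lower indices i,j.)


Christoffel symbols Gamma^k_{ij} are symmetric in i,j, so there are d * d(d+1)/2 independent symbols.
d = 10
d(d+1)/2 = 10 * 11 / 2 = 55
Total = 10 * 55 = 550

550


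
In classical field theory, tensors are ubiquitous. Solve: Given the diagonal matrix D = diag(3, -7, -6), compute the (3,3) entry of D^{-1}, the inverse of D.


For a diagonal matrix, the inverse has entries (D^{-1})_{ii} = 1/d_{ii}.
The diagonal entries are: d_{11} = 3, d_{22} = -7, d_{33} = -6
We need (D^{-1})_{33} = 1/d_{33} = 1/-6 = -1/6

-1/6


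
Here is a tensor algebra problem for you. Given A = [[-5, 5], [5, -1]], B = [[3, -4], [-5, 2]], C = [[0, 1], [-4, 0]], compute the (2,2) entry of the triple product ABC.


(ABC)_{22} = sum_m (AB)_{2m} C_{m2}. First compute row 2 of AB.
(AB)_{21} = 5*3 + -1*-5 = 20
(AB)_{22} = 5*-4 + -1*2 = -22
Now contract with column 2 of C:
(AB)_{21} * C_{12} = 20 * 1 = 20
(AB)_{22} * C_{22} = -22 * 0 = 0
(ABC)_{22} = 20 + 0 = 20

20


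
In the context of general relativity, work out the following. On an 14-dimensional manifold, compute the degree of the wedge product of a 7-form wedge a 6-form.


The degree of a wedge product is the sum of the degrees of the individual forms.
Degrees: 7, 6
Total degree = 7 + 6 = 13

13


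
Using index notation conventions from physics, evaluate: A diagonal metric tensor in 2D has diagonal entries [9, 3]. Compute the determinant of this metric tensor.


For a diagonal metric, the determinant is the product of diagonal entries.
Diagonal entries: 9, 3
det(g) = 9 * 3 = 27

27


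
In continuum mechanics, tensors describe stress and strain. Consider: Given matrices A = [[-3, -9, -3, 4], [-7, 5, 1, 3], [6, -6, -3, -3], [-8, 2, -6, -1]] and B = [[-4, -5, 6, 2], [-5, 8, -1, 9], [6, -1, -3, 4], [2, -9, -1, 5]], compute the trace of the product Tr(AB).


Tr(AB) = sum_i (AB)_{ii} where (AB)_{ii} = sum_k A_{ik} B_{ki}.
(AB)_{11} = -3*-4 + -9*-5 + -3*6 + 4*2 = 47
(AB)_{22} = -7*-5 + 5*8 + 1*-1 + 3*-9 = 47
(AB)_{33} = 6*6 + -6*-1 + -3*-3 + -3*-1 = 54
(AB)_{44} = -8*2 + 2*9 + -6*4 + -1*5 = -27
Tr(AB) = 47 + 47 + 54 + -27 = 121

121


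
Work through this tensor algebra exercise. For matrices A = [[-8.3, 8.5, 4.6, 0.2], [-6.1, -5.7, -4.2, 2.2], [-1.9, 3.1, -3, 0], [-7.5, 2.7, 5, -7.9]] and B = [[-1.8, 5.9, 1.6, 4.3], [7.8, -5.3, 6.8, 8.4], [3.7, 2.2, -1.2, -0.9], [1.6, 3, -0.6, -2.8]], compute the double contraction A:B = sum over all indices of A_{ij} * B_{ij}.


A:B = sum over all i,j of A_{ij} * B_{ij}.
Row 1: -8.3*-1.8=14.94, 8.5*5.9=50.15, 4.6*1.6=7.36, 0.2*4.3=0.86 => row sum = 73.31
Row 2: -6.1*7.8=-47.58, -5.7*-5.3=30.21, -4.2*6.8=-28.56, 2.2*8.4=18.48 => row sum = -27.45
Row 3: -1.9*3.7=-7.03, 3.1*2.2=6.82, -3*-1.2=3.6, 0*-0.9=0 => row sum = 3.39
Row 4: -7.5*1.6=-12, 2.7*3=8.1, 5*-0.6=-3, -7.9*-2.8=22.12 => row sum = 15.22
Total = 73.31 + -27.45 + 3.39 + 15.22 = 64.47

64.47


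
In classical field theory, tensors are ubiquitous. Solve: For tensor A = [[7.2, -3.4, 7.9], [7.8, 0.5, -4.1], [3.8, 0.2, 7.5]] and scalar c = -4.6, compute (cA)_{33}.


Scalar multiplication: (cA)_{ij} = c * A_{ij}.
c = -4.6
A_{33} = 7.5
(cA)_{33} = -4.6 * 7.5 = -34.5

-34.5


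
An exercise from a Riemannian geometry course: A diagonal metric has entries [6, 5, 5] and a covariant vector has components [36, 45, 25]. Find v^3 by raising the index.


To raise an index with a diagonal metric: v^i = v_i / g_{ii}.
For index 3: v_3 = 25, g_{33} = 5
v^3 = 25 / 5 = 5

5


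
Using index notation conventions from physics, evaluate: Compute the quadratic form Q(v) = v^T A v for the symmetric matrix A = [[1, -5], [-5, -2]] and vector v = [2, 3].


First compute Av:
(Av)_1 = 1*2 + -5*3 = -13
(Av)_2 = -5*2 + -2*3 = -16
Av = [-13, -16]
Then v^T (Av) = 2*-13 + 3*-16
= -26 + -48 = -74

-74


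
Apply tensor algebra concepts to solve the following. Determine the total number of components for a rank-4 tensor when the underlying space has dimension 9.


The number of components of a rank-r tensor in d dimensions is d^r.
Here d = 9 and r = 4.
9^4 = 6561

6561


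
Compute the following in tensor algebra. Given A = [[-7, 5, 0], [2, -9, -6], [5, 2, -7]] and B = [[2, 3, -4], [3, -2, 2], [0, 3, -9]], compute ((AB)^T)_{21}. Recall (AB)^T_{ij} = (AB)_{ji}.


(AB)^T_{ij} = (AB)_{ji} = sum_k A_{jk} B_{ki}.
For i=2, j=1 we need (AB)_{12}:
A_{11} * B_{12} = -7 * 3 = -21
A_{12} * B_{22} = 5 * -2 = -10
A_{13} * B_{32} = 0 * 3 = 0
Sum = -21 + -10 + 0 = -31

-31


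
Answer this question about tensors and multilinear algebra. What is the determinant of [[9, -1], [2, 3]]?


For a 2x2 matrix [[a, b], [c, d]], det = a*d - b*c.
a = 9, b = -1, c = 2, d = 3
a*d = 9 * 3 = 27
b*c = -1 * 2 = -2
det = 27 - -2 = 29

29


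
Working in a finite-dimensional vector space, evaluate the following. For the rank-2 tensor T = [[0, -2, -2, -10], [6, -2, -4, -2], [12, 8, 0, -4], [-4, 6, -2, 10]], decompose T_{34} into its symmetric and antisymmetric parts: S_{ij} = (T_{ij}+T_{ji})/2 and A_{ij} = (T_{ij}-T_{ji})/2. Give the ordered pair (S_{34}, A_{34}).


T_{34} = -4
T_{43} = -2
S_{34} = (-4 + -2)/2 = -6/2 = -3
A_{34} = (-4 - -2)/2 = -2/2 = -1
Check: S + A = -3 + -1 = -4 = T_{34}.

(-3, -1)


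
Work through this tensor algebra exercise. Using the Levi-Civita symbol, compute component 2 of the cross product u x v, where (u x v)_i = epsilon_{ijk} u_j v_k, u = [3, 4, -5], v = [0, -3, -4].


(u x v)_2 = sum_{j,k} epsilon_{2jk} u_j v_k. Only permutations of (1,2,3) contribute; the two non-zero terms are:
eps_{213} u_1 v_3 = -1 * 3 * -4 = 12
eps_{231} u_3 v_1 = 1 * -5 * 0 = 0
(u x v)_2 = 12

12


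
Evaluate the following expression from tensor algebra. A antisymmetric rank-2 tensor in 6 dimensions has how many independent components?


A antisymmetric rank-2 tensor in d dimensions has d(d-1)/2 independent components.
d = 6
d(d-1)/2 = 6 * 5 / 2 = 30 / 2 = 15

15


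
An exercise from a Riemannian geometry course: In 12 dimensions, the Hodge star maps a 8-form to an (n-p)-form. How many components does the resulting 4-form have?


The Hodge dual of a p-form on an n-dimensional manifold is an (n-p)-form.
n = 12, p = 8, so dual degree = 12 - 8 = 4
The number of components is C(n, n-p) = C(12, 4) = 495

495


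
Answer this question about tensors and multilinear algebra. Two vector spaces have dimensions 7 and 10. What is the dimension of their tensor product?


The dimension of a tensor product is the product of dimensions.
dim(V) = 7, dim(W) = 10
dim(V (x) W) = 7 * 10 = 70

70


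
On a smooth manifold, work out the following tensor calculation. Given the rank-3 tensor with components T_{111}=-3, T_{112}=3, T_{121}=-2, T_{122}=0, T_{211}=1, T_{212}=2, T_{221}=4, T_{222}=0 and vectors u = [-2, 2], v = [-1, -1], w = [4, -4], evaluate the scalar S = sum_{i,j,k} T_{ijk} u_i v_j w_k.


S = sum over i,j,k of T_{ijk} u_i v_j w_k. Expanding all 8 terms:
T_{111}*u_1*v_1*w_1 = -3*-2*-1*4 = -24  (running total: -24)
T_{112}*u_1*v_1*w_2 = 3*-2*-1*-4 = -24  (running total: -48)
T_{121}*u_1*v_2*w_1 = -2*-2*-1*4 = -16  (running total: -64)
T_{122}*u_1*v_2*w_2 = 0*-2*-1*-4 = 0  (running total: -64)
T_{211}*u_2*v_1*w_1 = 1*2*-1*4 = -8  (running total: -72)
T_{212}*u_2*v_1*w_2 = 2*2*-1*-4 = 16  (running total: -56)
T_{221}*u_2*v_2*w_1 = 4*2*-1*4 = -32  (running total: -88)
T_{222}*u_2*v_2*w_2 = 0*2*-1*-4 = 0  (running total: -88)
S = -88

-88


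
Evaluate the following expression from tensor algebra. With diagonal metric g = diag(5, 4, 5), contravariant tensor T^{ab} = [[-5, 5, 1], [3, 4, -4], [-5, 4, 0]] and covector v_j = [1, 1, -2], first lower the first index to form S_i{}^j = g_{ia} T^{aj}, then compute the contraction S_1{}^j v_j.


Step 1: lower the first index. For a diagonal metric, g_{ia} T^{aj} = g_{ii} T^{ij} (no sum on i).
g_{11} = 5
S_1{}^1 = 5 * T^{11} = 5 * -5 = -25
S_1{}^2 = 5 * T^{12} = 5 * 5 = 25
S_1{}^3 = 5 * T^{13} = 5 * 1 = 5
Step 2: contract S_1{}^j with v_j.
S_1{}^1 * v_1 = -25 * 1 = -25
S_1{}^2 * v_2 = 25 * 1 = 25
S_1{}^3 * v_3 = 5 * -2 = -10
Result = -25 + 25 + -10 = -10

-10


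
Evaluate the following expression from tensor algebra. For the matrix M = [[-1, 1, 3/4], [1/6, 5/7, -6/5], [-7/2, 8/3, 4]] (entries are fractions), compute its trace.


The trace is the sum of diagonal entries.
Diagonal: M[1,1] = -1, M[2,2] = 5/7, M[3,3] = 4
Tr(M) = -1 + 5/7 + 4
Computing step by step:
After adding M[1,1]: -1
After adding M[2,2]: -2/7
After adding M[3,3]: 26/7
Tr(M) = 26/7

26/7


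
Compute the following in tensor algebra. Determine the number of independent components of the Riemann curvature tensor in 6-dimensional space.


The Riemann tensor in d dimensions has d^2(d^2 - 1)/12 independent components.
d = 6, so d^2 = 36
d^2 - 1 = 35
d^2(d^2 - 1) = 36 * 35 = 1260
Divide by 12: 1260 / 12 = 105

105


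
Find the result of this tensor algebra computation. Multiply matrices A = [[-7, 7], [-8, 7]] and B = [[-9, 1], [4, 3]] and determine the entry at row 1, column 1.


(AB)_{ij} = sum_k A_{ik} B_{kj}.
For i=1, j=1:
A_{11} * B_{11} = -7 * -9 = 63
A_{12} * B_{21} = 7 * 4 = 28
Sum = 63 + 28 = 91

91


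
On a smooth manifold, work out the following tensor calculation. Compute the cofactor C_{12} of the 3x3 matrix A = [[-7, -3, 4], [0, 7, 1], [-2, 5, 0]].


To find cofactor C_{12}, delete row 1 and column 2.
The resulting 2x2 submatrix is: [[0, 1], [-2, 0]]
Minor M_{12} = 0*0 - 1*-2
  = 0 - -2 = 2
Sign = (-1)^(1+2) = (-1)^3 = -1
Cofactor C_{12} = -1 * 2 = -2

-2


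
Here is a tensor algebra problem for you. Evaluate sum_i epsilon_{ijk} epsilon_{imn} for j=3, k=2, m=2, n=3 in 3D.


Using the identity: epsilon_{ijk} epsilon_{imn} = delta_{jm} delta_{kn} - delta_{jn} delta_{km}.
delta_{32} = 0
delta_{23} = 0
delta_{33} = 1
delta_{22} = 1
Result = 0 * 0 - 1 * 1 = 0 - 1 = -1

-1


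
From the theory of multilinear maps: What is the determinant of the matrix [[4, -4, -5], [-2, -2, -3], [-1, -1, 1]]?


Expanding along the first row, det(A) = a11*M_11 - a12*M_12 + a13*M_13, where M_1j is the (1,j) minor.
Minor M_11 = -2*1 - -3*-1 = -5
Minor M_12 = -2*1 - -3*-1 = -5
Minor M_13 = -2*-1 - -2*-1 = 0
det = 4*(-5) - -4*(-5) + -5*(0)
    = -20 - 20 + 0
    = -40

-40


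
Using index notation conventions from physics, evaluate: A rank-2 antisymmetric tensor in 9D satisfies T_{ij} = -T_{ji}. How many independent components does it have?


An antisymmetric rank-2 tensor satisfies A_{ij} = -A_{ji}, so diagonal entries are zero.
The independent components are the upper-triangular entries: C(n, 2) = n(n-1)/2.
n = 9
C(9, 2) = 9 * 8 / 2 = 72 / 2 = 36

36


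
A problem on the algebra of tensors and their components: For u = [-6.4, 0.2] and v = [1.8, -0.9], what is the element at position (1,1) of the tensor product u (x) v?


The outer product entry T_{ij} = u_i * v_j.
We need i=1, j=1.
u_1 = -6.4, v_1 = 1.8
T_{1,1} = -6.4 * 1.8 = -11.52

-11.52


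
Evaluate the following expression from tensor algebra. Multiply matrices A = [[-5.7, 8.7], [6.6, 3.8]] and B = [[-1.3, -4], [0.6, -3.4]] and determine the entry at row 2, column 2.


(AB)_{ij} = sum_k A_{ik} B_{kj}.
For i=2, j=2:
A_{21} * B_{12} = 6.6 * -4 = -26.4
A_{22} * B_{22} = 3.8 * -3.4 = -12.92
Sum = -26.4 + -12.92 = -39.32

-39.32


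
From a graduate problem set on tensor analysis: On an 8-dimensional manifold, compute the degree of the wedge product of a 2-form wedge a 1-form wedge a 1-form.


The degree of a wedge product is the sum of the degrees of the individual forms.
Degrees: 2, 1, 1
Total degree = 2 + 1 + 1 = 4

4


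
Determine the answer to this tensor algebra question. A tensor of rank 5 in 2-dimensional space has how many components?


The number of components of a rank-r tensor in d dimensions is d^r.
Here d = 2 and r = 5.
2^5 = 32

32


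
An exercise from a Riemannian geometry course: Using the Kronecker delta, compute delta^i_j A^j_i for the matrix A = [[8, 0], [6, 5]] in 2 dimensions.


The contraction (trace) of a rank-2 tensor is the sum of its diagonal elements.
Diagonal entries: A[1,1] = 8, A[2,2] = 5
Tr(A) = 8 + 5 = 13

13


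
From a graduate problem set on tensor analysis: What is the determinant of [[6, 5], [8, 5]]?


For a 2x2 matrix [[a, b], [c, d]], det = a*d - b*c.
a = 6, b = 5, c = 8, d = 5
a*d = 6 * 5 = 30
b*c = 5 * 8 = 40
det = 30 - 40 = -10

-10


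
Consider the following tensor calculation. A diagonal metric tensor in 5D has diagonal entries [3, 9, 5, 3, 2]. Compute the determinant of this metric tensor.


For a diagonal metric, the determinant is the product of diagonal entries.
Diagonal entries: 3, 9, 5, 3, 2
det(g) = 3 * 9 * 5 * 3 * 2 = 810

810


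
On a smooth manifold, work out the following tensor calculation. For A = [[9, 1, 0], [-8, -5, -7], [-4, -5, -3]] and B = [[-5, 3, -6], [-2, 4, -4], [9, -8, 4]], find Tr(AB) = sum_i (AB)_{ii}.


Tr(AB) = sum_i (AB)_{ii} where (AB)_{ii} = sum_k A_{ik} B_{ki}.
(AB)_{11} = 9*-5 + 1*-2 + 0*9 = -47
(AB)_{22} = -8*3 + -5*4 + -7*-8 = 12
(AB)_{33} = -4*-6 + -5*-4 + -3*4 = 32
Tr(AB) = -47 + 12 + 32 = -3

-3


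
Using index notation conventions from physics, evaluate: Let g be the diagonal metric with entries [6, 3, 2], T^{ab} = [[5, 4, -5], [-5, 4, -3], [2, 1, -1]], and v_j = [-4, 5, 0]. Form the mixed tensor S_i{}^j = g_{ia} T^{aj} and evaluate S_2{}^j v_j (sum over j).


Step 1: lower the first index. For a diagonal metric, g_{ia} T^{aj} = g_{ii} T^{ij} (no sum on i).
g_{22} = 3
S_2{}^1 = 3 * T^{21} = 3 * -5 = -15
S_2{}^2 = 3 * T^{22} = 3 * 4 = 12
S_2{}^3 = 3 * T^{23} = 3 * -3 = -9
Step 2: contract S_2{}^j with v_j.
S_2{}^1 * v_1 = -15 * -4 = 60
S_2{}^2 * v_2 = 12 * 5 = 60
S_2{}^3 * v_3 = -9 * 0 = 0
Result = 60 + 60 + 0 = 120

120


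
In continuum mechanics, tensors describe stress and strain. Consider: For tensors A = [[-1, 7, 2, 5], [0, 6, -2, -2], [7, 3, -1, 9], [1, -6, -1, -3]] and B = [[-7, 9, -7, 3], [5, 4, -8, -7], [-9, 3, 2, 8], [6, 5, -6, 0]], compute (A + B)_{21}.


Tensor addition is component-wise: (A + B)_{ij} = A_{ij} + B_{ij}.
A_{21} = 0
B_{21} = 5
(A + B)_{21} = 0 + 5 = 5

5


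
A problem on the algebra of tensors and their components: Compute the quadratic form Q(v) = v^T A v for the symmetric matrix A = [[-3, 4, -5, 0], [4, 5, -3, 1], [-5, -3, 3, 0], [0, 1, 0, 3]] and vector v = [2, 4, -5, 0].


First compute Av:
(Av)_1 = -3*2 + 4*4 + -5*-5 + 0*0 = 35
(Av)_2 = 4*2 + 5*4 + -3*-5 + 1*0 = 43
(Av)_3 = -5*2 + -3*4 + 3*-5 + 0*0 = -37
(Av)_4 = 0*2 + 1*4 + 0*-5 + 3*0 = 4
Av = [35, 43, -37, 4]
Then v^T (Av) = 2*35 + 4*43 + -5*-37 + 0*4
= 70 + 172 + 185 + 0 = 427

427


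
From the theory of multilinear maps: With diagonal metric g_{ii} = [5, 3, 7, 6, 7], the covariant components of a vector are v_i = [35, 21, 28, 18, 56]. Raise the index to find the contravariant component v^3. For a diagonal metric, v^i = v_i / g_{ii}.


To raise an index with a diagonal metric: v^i = v_i / g_{ii}.
For index 3: v_3 = 28, g_{33} = 7
v^3 = 28 / 7 = 4

4


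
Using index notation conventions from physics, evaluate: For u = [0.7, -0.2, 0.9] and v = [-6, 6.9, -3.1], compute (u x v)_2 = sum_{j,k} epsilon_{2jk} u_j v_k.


(u x v)_2 = sum_{j,k} epsilon_{2jk} u_j v_k. Only permutations of (1,2,3) contribute; the two non-zero terms are:
eps_{213} u_1 v_3 = -1 * 0.7 * -3.1 = 2.17
eps_{231} u_3 v_1 = 1 * 0.9 * -6 = -5.4
(u x v)_2 = -3.23

-3.23


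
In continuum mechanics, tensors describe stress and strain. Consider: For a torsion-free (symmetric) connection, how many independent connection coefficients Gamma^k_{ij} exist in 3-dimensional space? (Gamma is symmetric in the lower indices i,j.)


Christoffel symbols Gamma^k_{ij} are symmetric in i,j, so there are d * d(d+1)/2 independent symbols.
d = 3
d(d+1)/2 = 3 * 4 / 2 = 6
Total = 3 * 6 = 18

18


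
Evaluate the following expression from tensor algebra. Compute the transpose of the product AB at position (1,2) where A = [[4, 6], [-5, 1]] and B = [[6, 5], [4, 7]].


(AB)^T_{ij} = (AB)_{ji} = sum_k A_{jk} B_{ki}.
For i=1, j=2 we need (AB)_{21}:
A_{21} * B_{11} = -5 * 6 = -30
A_{22} * B_{21} = 1 * 4 = 4
Sum = -30 + 4 = -26

-26


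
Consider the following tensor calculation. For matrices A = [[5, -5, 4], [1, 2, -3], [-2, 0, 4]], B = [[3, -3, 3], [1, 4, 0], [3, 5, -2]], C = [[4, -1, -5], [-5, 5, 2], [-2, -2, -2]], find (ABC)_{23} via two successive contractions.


(ABC)_{23} = sum_m (AB)_{2m} C_{m3}. First compute row 2 of AB.
(AB)_{21} = 1*3 + 2*1 + -3*3 = -4
(AB)_{22} = 1*-3 + 2*4 + -3*5 = -10
(AB)_{23} = 1*3 + 2*0 + -3*-2 = 9
Now contract with column 3 of C:
(AB)_{21} * C_{13} = -4 * -5 = 20
(AB)_{22} * C_{23} = -10 * 2 = -20
(AB)_{23} * C_{33} = 9 * -2 = -18
(ABC)_{23} = 20 + -20 + -18 = -18

-18


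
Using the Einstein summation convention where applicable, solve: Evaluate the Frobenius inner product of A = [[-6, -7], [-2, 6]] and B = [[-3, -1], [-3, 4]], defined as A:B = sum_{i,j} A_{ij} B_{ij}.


A:B = sum over all i,j of A_{ij} * B_{ij}.
Row 1: -6*-3=18, -7*-1=7 => row sum = 25
Row 2: -2*-3=6, 6*4=24 => row sum = 30
Total = 25 + 30 = 55

55


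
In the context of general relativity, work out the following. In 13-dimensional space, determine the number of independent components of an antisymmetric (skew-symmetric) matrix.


An antisymmetric rank-2 tensor satisfies A_{ij} = -A_{ji}, so diagonal entries are zero.
The independent components are the upper-triangular entries: C(n, 2) = n(n-1)/2.
n = 13
C(13, 2) = 13 * 12 / 2 = 156 / 2 = 78

78


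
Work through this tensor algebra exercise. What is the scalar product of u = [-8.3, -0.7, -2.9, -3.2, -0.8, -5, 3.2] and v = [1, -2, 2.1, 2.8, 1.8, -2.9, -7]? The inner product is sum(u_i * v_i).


The inner product u . v = sum of u_i * v_i.
Term-by-term: -8.3 * 1, -0.7 * -2, -2.9 * 2.1, -3.2 * 2.8, -0.8 * 1.8, -5 * -2.9, 3.2 * -7
Products: -8.3, 1.4, -6.09, -8.96, -1.44, 14.5, -22.4
Sum = -8.3 + 1.4 + -6.09 + -8.96 + -1.44 + 14.5 + -22.4 = -31.29

-31.29


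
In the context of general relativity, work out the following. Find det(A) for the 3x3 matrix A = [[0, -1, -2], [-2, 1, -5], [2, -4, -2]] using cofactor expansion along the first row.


Expanding along the first row, det(A) = a11*M_11 - a12*M_12 + a13*M_13, where M_1j is the (1,j) minor.
Minor M_11 = 1*-2 - -5*-4 = -22
Minor M_12 = -2*-2 - -5*2 = 14
Minor M_13 = -2*-4 - 1*2 = 6
det = 0*(-22) - -1*(14) + -2*(6)
    = 0 - -14 + -12
    = 2

2


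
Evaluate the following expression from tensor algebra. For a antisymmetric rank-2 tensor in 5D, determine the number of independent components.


A antisymmetric rank-2 tensor in d dimensions has d(d-1)/2 independent components.
d = 5
d(d-1)/2 = 5 * 4 / 2 = 20 / 2 = 10

10


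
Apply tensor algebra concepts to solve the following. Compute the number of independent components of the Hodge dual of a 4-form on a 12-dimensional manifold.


The Hodge dual of a p-form on an n-dimensional manifold is an (n-p)-form.
n = 12, p = 4, so dual degree = 12 - 4 = 8
The number of components is C(n, n-p) = C(12, 8) = 495

495


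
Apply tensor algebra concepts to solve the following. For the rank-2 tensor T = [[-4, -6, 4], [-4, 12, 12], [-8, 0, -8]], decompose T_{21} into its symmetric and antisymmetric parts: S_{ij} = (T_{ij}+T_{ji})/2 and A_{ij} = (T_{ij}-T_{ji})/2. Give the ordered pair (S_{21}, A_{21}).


T_{21} = -4
T_{12} = -6
S_{21} = (-4 + -6)/2 = -10/2 = -5
A_{21} = (-4 - -6)/2 = 2/2 = 1
Check: S + A = -5 + 1 = -4 = T_{21}.

(-5, 1)


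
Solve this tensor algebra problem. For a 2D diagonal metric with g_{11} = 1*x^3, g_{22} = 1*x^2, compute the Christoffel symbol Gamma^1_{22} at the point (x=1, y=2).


For a diagonal metric, Gamma^k_{ij} = (1/2) g^{kk} (dg_{ik}/dx_j + dg_{jk}/dx_i - dg_{ij}/dx_k).
The metric is diagonal, so g_{ab} = 0 for a != b.
At the given point: g_{11} = 1, g_{22} = 1
g^{11} = 1/1
dg_{21}/dx_2 = 0 (off-diagonal)
dg_{21}/dx_2 = 0 (off-diagonal)
dg_{22}/dx_1 = dg_{22}/dx_1 = 2
Numerator = 0 + 0 - 2 = -2
Gamma^1_{22} = -2 / (2 * 1) = -1

-1


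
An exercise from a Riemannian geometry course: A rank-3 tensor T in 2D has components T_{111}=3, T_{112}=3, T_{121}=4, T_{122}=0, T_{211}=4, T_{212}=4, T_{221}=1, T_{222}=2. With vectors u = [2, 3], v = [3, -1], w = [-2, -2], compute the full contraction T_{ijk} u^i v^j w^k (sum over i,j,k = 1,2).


S = sum over i,j,k of T_{ijk} u_i v_j w_k. Expanding all 8 terms:
T_{111}*u_1*v_1*w_1 = 3*2*3*-2 = -36  (running total: -36)
T_{112}*u_1*v_1*w_2 = 3*2*3*-2 = -36  (running total: -72)
T_{121}*u_1*v_2*w_1 = 4*2*-1*-2 = 16  (running total: -56)
T_{122}*u_1*v_2*w_2 = 0*2*-1*-2 = 0  (running total: -56)
T_{211}*u_2*v_1*w_1 = 4*3*3*-2 = -72  (running total: -128)
T_{212}*u_2*v_1*w_2 = 4*3*3*-2 = -72  (running total: -200)
T_{221}*u_2*v_2*w_1 = 1*3*-1*-2 = 6  (running total: -194)
T_{222}*u_2*v_2*w_2 = 2*3*-1*-2 = 12  (running total: -182)
S = -182

-182
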